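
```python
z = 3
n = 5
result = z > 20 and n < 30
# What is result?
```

Trace:
`z = 3` → z = 3
`n = 5` → n = 5
`result = z > 20 and n < 30` → result = False
So result = False

Answer: False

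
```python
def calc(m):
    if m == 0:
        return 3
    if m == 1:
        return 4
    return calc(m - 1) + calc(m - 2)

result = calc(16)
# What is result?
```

Build up from base cases: calc(0)=3, calc(1)=4, calc(2)=7, calc(3)=11, calc(4)=18, calc(5)=29, calc(6)=47, ..., calc(16)=5778

Answer: 5778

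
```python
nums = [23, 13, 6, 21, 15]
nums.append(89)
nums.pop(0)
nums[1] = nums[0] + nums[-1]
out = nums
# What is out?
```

Trace:
`nums = [23, 13, 6, 21, 15]` → nums = [23, 13, 6, 21, 15]
`nums.append(89)` → nums = [23, 13, 6, 21, 15, 89]
`nums.pop(0)` → nums = [13, 6, 21, 15, 89]
`nums[1] = nums[0] + nums[-1]` → nums = [13, 102, 21, 15, 89]
`out = nums` → out = [13, 102, 21, 15, 89]
So out = [13, 102, 21, 15, 89]

Answer: [13, 102, 21, 15, 89]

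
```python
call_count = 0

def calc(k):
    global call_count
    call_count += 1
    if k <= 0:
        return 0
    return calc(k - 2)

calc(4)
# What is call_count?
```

Linear recursion stepping by 2: 3 calls from k=4 down to ≤0.

Answer: 3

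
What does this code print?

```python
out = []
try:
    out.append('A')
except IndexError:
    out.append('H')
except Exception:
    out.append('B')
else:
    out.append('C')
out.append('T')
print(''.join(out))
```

Execution trace: 'A' (try body, no exception) → 'C' (else) → 'T' (after the try/except). Output: ACT

Answer: ACT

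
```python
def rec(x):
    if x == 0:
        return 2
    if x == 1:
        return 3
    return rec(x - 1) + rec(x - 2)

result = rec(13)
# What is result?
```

Build up from base cases: rec(0)=2, rec(1)=3, rec(2)=5, rec(3)=8, rec(4)=13, rec(5)=21, rec(6)=34, ..., rec(13)=987

Answer: 987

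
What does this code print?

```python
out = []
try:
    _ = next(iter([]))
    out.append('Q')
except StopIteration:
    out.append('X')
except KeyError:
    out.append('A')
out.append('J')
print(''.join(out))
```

Execution trace: 'X' (except StopIteration) → 'J' (after the try/except). Output: XJ

Answer: XJ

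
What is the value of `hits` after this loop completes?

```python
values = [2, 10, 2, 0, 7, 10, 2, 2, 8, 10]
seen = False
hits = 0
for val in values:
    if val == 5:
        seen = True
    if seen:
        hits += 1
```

Count elements after first 5 in [2, 10, 2, 0, 7, 10, 2, 2, 8, 10]
`hits` takes the values: 0

Answer: 0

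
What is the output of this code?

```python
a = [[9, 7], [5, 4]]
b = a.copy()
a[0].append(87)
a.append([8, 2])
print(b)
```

Key concept: shallow copy with nested lists.
Step by step:
`a = [[9, 7], [5, 4]]` → a = [[9, 7], [5, 4]]
`b = a.copy()` → b = [[9, 7], [5, 4]]
`a[0].append(87)` → a = [[9, 7, 87], [5, 4]]; b = [[9, 7, 87], [5, 4]]
`a.append([8, 2])` → a = [[9, 7, 87], [5, 4], [8, 2]]
`print(b)` → prints [[9, 7, 87], [5, 4]]

Answer: [[9, 7, 87], [5, 4]]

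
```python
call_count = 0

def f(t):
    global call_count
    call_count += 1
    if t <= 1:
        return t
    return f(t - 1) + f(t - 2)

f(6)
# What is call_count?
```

Calls(t) = 1 + Calls(t-1) + Calls(t-2); Calls(0)=Calls(1)=1. For t=6 this gives 25.

Answer: 25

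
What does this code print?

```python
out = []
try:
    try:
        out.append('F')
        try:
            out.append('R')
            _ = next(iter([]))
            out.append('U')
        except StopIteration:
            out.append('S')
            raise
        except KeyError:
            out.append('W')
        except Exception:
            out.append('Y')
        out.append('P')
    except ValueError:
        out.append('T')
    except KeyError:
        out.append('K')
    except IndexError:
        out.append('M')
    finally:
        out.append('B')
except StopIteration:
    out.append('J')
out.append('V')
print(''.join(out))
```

Execution trace: 'F' (try body) → 'R' (inner try body) → 'S' (inner except StopIteration) → 'B' (finally) → 'J' (outer except StopIteration) → 'V' (after the try/except). Output: FRSBJV

Answer: FRSBJV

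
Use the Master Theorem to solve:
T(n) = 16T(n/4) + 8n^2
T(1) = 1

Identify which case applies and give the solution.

a=16, b=4, f(n)=8n^2. log_4(16) = 2. Since c=2 = 2, Case 2 applies: T(n) = Θ(n^log_b(a) · log n) = O(n^2 log n).

Answer: O(n^2 log n) - Case 2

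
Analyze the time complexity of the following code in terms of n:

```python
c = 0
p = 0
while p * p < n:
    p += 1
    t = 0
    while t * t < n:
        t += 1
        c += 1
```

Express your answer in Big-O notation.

Each loop level contributes: √n × √n. Multiplying the contributions gives O(n).

Answer: O(n)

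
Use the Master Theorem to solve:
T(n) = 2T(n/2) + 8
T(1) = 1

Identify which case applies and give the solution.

a=2, b=2, f(n)=8. log_2(2) = 1. Since c=0 < 1, Case 1 applies: T(n) = Θ(n^log_b(a)) = O(n).

Answer: O(n) - Case 1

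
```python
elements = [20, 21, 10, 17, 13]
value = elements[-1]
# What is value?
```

Trace:
`elements = [20, 21, 10, 17, 13]` → elements = [20, 21, 10, 17, 13]
`value = elements[-1]` → value = 13
So value = 13

Answer: 13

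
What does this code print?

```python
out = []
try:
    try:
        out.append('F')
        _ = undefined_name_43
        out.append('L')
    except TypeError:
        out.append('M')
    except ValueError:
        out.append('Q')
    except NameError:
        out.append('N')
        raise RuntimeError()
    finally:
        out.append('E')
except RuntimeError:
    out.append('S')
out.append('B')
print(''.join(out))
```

Execution trace: 'F' (inner try body) → 'N' (inner except NameError) → 'E' (inner finally) → 'S' (outer except RuntimeError) → 'B' (after the try/except). Output: FNESB

Answer: FNESB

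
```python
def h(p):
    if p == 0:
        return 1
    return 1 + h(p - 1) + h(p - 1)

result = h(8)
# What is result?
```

h(p) = 1 + 2·h(p-1), h(0)=1. Closed form: (1+1)·2^8 - 1 = 511.

Answer: 511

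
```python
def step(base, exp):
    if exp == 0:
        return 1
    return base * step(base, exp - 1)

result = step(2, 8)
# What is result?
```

step(2, 8) = 2 * 2 * 2 * 2 * 2 * 2 * 2 * 2 = 256

Answer: 256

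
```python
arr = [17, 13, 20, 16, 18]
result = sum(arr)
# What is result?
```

Trace:
`arr = [17, 13, 20, 16, 18]` → arr = [17, 13, 20, 16, 18]
`result = sum(arr)` → result = 84
So result = 84

Answer: 84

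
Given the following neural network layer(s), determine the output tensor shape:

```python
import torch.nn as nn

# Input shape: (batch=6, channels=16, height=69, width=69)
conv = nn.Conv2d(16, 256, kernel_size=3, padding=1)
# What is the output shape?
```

Input: (6, 16, 69, 69) -> Output: (6, 256, 69, 69)

Answer: (6, 256, 69, 69)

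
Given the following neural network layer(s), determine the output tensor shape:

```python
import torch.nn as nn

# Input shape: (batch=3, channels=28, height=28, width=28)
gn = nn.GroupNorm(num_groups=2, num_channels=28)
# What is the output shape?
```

Input: (3, 28, 28, 28) -> Output: (3, 28, 28, 28)

Answer: (3, 28, 28, 28)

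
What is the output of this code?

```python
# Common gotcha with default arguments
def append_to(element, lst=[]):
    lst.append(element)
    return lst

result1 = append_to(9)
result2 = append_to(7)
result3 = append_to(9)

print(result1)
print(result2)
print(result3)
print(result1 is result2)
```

Key concept: mutable default argument gotcha.
Step by step:
`result1 = append_to(9)` → result1 = [9]
`result2 = append_to(7)` → result1 = [9, 7] (same object as result2); result2 = [9, 7] (same object as result1)
`result3 = append_to(9)` → result1 = [9, 7, 9] (same object as result2, result3); result2 = [9, 7, 9] (same object as result1, result3); result3 = [9, 7, 9] (same object as result1, result2)
`print(result1)` → prints [9, 7, 9]
`print(result2)` → prints [9, 7, 9]
`print(result3)` → prints [9, 7, 9]
`print(result1 is result2)` → prints True

Answer:
[9, 7, 9]
[9, 7, 9]
[9, 7, 9]
True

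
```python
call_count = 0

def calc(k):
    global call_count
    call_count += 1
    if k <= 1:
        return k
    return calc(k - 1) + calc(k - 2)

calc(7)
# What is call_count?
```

Calls(k) = 1 + Calls(k-1) + Calls(k-2); Calls(0)=Calls(1)=1. For k=7 this gives 41.

Answer: 41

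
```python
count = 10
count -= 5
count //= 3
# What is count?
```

Trace:
`count = 10` → count = 10
`count -= 5` → count = 5
`count //= 3` → count = 1
So count = 1

Answer: 1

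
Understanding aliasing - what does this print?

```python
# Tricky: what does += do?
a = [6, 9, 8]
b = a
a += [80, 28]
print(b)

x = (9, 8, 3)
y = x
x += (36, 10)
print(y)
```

Key concept: += behavior differs for mutable vs immutable.
Step by step:
`a = [6, 9, 8]` → a = [6, 9, 8]
`b = a` → b = [6, 9, 8] (same object as a)
`a += [80, 28]` → a = [6, 9, 8, 80, 28] (same object as b); b = [6, 9, 8, 80, 28] (same object as a)
`print(b)` → prints [6, 9, 8, 80, 28]
`x = (9, 8, 3)` → x = (9, 8, 3)
`y = x` → y = (9, 8, 3)
`x += (36, 10)` → x = (9, 8, 3, 36, 10)
`print(y)` → prints (9, 8, 3)

Answer:
[6, 9, 8, 80, 28]
(9, 8, 3)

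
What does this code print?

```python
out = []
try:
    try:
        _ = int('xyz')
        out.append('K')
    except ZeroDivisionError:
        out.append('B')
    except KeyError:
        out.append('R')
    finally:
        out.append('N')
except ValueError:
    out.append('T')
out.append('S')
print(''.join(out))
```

Execution trace: 'N' (finally) → 'T' (outer except ValueError) → 'S' (after the try/except). Output: NTS

Answer: NTS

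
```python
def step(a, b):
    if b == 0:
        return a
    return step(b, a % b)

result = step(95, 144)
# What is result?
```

step(95, 144) -> step(144, 95) -> step(95, 49) -> step(49, 46) -> step(46, 3) -> step(3, 1) -> step(1, 0) -> 1

Answer: 1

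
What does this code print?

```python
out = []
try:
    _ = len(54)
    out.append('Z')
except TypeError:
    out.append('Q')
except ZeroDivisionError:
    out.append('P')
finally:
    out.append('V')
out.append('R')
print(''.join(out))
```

Execution trace: 'Q' (except TypeError) → 'V' (finally) → 'R' (after the try/except). Output: QVR

Answer: QVR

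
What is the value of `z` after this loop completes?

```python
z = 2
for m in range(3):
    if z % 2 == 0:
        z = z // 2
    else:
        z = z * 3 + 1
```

Collatz-style transformation from 2
`z` takes the values: 2 → 1 → 4 → 2

Answer: 2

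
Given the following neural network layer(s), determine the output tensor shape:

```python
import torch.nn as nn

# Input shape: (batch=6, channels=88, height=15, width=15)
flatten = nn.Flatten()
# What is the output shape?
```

Input: (6, 88, 15, 15) -> Output: (6, 19800)

Answer: (6, 19800)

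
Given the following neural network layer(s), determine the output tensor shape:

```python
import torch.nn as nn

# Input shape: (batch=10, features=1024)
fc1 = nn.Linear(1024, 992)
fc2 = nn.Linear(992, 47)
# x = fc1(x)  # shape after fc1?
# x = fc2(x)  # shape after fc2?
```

Input: (10, 1024) -> after fc1: (10, 992) -> Output: (10, 47)

Answer: (10, 47)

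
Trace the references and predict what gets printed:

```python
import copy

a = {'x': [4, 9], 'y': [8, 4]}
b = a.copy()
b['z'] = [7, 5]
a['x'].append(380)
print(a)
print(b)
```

Key concept: shallow copy of dict with mutable values.
Step by step:
`a = {'x': [4, 9], 'y': [8, 4]}` → a = {'x': [4, 9], 'y': [8, 4]}
`b = a.copy()` → b = {'x': [4, 9], 'y': [8, 4]}
`b['z'] = [7, 5]` → b = {'x': [4, 9], 'y': [8, 4], 'z': [7, 5]}
`a['x'].append(380)` → a = {'x': [4, 9, 380], 'y': [8, 4]}; b = {'x': [4, 9, 380], 'y': [8, 4], 'z': [7, 5]}
`print(a)` → prints {'x': [4, 9, 380], 'y': [8, 4]}
`print(b)` → prints {'x': [4, 9, 380], 'y': [8, 4], 'z': [7, 5]}

Answer:
{'x': [4, 9, 380], 'y': [8, 4]}
{'x': [4, 9, 380], 'y': [8, 4], 'z': [7, 5]}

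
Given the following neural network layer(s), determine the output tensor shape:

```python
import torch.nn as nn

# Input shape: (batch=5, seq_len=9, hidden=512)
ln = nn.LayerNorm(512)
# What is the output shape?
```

Input: (5, 9, 512) -> Output: (5, 9, 512)

Answer: (5, 9, 512)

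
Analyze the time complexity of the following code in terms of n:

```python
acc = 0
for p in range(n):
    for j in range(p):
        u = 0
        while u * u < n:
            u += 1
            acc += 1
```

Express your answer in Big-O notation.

Each loop level contributes: n × n × √n. Multiplying the contributions gives O(n^2√n).

Answer: O(n^2√n)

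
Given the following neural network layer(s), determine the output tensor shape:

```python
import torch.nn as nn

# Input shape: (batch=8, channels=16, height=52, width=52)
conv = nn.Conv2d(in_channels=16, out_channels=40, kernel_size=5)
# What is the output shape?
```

Input: (8, 16, 52, 52) -> Output: (8, 40, 48, 48)

Answer: (8, 40, 48, 48)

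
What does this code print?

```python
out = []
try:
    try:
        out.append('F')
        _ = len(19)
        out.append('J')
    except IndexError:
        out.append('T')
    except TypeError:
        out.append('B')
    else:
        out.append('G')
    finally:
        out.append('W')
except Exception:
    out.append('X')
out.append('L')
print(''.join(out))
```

Execution trace: 'F' (inner try body) → 'B' (inner except TypeError) → 'W' (inner finally) → 'L' (after the try/except). Output: FBWL

Answer: FBWL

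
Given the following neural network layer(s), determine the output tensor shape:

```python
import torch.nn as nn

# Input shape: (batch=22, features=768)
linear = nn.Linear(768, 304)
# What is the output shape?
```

Input: (22, 768) -> Output: (22, 304)

Answer: (22, 304)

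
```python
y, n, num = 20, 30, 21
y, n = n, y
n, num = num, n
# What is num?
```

Trace:
`y, n, num = 20, 30, 21` → y = 20; n = 30; num = 21
`y, n = n, y` → y = 30; n = 20
`n, num = num, n` → n = 21; num = 20
So num = 20

Answer: 20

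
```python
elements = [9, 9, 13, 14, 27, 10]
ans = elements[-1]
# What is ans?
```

Trace:
`elements = [9, 9, 13, 14, 27, 10]` → elements = [9, 9, 13, 14, 27, 10]
`ans = elements[-1]` → ans = 10
So ans = 10

Answer: 10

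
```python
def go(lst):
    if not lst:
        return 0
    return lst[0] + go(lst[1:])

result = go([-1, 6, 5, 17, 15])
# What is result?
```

(-1) + 6 + 5 + 17 + 15 + 0 = 42

Answer: 42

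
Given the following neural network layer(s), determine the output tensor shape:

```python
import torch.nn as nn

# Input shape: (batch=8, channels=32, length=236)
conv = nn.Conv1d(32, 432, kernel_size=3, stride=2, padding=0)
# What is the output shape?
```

Input: (8, 32, 236) -> Output: (8, 432, 117)

Answer: (8, 432, 117)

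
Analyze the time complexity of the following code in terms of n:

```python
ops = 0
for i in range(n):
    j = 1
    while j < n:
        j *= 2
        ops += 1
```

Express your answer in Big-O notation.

Each loop level contributes: n × log n. Multiplying the contributions gives O(n log n).

Answer: O(n log n)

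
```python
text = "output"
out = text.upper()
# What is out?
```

Trace:
`text = "output"` → text = 'output'
`out = text.upper()` → out = 'OUTPUT'
So out = 'OUTPUT'

Answer: 'OUTPUT'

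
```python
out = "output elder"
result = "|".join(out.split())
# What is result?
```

Trace:
`out = "output elder"` → out = 'output elder'
`result = "|".join(out.split())` → result = 'output|elder'
So result = 'output|elder'

Answer: 'output|elder'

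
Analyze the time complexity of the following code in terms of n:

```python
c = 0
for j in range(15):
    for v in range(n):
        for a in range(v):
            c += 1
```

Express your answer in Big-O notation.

Each loop level contributes: 1 × n × n. Multiplying the contributions gives O(n^2).

Answer: O(n^2)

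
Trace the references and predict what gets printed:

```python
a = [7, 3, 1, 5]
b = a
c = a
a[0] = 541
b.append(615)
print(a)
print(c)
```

Key concept: multiple aliases.
Step by step:
`a = [7, 3, 1, 5]` → a = [7, 3, 1, 5]
`b = a` → b = [7, 3, 1, 5] (same object as a)
`c = a` → c = [7, 3, 1, 5] (same object as a, b)
`a[0] = 541` → a = [541, 3, 1, 5] (same object as b, c); b = [541, 3, 1, 5] (same object as a, c); c = [541, 3, 1, 5] (same object as a, b)
`b.append(615)` → a = [541, 3, 1, 5, 615] (same object as b, c); b = [541, 3, 1, 5, 615] (same object as a, c); c = [541, 3, 1, 5, 615] (same object as a, b)
`print(a)` → prints [541, 3, 1, 5, 615]
`print(c)` → prints [541, 3, 1, 5, 615]

Answer:
[541, 3, 1, 5, 615]
[541, 3, 1, 5, 615]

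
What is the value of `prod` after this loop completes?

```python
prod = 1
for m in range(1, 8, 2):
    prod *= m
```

Product of 1, 3, 5, ... up to 7
`prod` takes the values: 1 → 3 → 15 → 105

Answer: 105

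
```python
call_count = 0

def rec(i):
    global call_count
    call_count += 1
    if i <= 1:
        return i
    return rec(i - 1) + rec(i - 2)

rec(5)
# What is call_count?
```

Calls(i) = 1 + Calls(i-1) + Calls(i-2); Calls(0)=Calls(1)=1. For i=5 this gives 15.

Answer: 15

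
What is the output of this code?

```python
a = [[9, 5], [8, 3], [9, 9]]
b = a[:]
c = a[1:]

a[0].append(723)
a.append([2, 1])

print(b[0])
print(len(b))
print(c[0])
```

Key concept: slice with nested mutation.
Step by step:
`a = [[9, 5], [8, 3], [9, 9]]` → a = [[9, 5], [8, 3], [9, 9]]
`b = a[:]` → b = [[9, 5], [8, 3], [9, 9]]
`c = a[1:]` → c = [[8, 3], [9, 9]]
`a[0].append(723)` → a = [[9, 5, 723], [8, 3], [9, 9]]; b = [[9, 5, 723], [8, 3], [9, 9]]
`a.append([2, 1])` → a = [[9, 5, 723], [8, 3], [9, 9], [2, 1]]
`print(b[0])` → prints [9, 5, 723]
`print(len(b))` → prints 3
`print(c[0])` → prints [8, 3]

Answer:
[9, 5, 723]
3
[8, 3]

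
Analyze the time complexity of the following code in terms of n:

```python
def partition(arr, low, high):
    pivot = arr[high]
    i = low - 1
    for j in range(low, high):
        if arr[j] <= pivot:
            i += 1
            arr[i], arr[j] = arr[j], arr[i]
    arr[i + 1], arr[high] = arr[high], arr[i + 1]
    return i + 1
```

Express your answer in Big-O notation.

This is Lomuto partition (single pass over [low, high), where n = high - low). Time complexity: O(n).

Answer: O(n)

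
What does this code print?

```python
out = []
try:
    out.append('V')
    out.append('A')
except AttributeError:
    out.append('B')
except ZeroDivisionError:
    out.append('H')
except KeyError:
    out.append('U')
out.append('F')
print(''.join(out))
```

Execution trace: 'V' (try body) → 'A' (try body, no exception) → 'F' (after the try/except). Output: VAF

Answer: VAF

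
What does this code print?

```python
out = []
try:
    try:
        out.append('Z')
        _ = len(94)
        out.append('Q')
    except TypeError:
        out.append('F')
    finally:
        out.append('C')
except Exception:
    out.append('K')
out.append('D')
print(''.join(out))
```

Execution trace: 'Z' (inner try body) → 'F' (inner except TypeError) → 'C' (inner finally) → 'D' (after the try/except). Output: ZFCD

Answer: ZFCD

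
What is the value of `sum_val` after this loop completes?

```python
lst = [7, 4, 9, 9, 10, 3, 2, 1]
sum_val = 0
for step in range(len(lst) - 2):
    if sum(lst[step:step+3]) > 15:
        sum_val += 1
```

Count windows with sum > 15
`sum_val` takes the values: 0 → 1 → 2 → 3 → 4

Answer: 4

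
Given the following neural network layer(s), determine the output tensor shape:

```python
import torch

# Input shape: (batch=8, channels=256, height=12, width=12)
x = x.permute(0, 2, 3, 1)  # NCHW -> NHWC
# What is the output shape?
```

Input: (8, 256, 12, 12) -> Output: (8, 12, 12, 256)

Answer: (8, 12, 12, 256)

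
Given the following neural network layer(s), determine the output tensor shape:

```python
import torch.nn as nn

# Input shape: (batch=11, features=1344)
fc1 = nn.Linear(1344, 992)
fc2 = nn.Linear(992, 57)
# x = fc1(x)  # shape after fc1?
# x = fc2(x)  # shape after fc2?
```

Input: (11, 1344) -> after fc1: (11, 992) -> Output: (11, 57)

Answer: (11, 57)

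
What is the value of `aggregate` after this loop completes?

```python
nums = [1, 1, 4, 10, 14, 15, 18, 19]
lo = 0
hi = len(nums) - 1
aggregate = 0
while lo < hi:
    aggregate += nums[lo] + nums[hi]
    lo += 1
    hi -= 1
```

Sum of pairs from ends
`aggregate` takes the values: 0 → 20 → 39 → 58 → 82

Answer: 82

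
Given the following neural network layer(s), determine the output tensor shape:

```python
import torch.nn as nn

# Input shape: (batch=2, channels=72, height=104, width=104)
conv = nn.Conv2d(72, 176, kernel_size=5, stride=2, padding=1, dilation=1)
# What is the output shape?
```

Input: (2, 72, 104, 104) -> Output: (2, 176, 51, 51)

Answer: (2, 176, 51, 51)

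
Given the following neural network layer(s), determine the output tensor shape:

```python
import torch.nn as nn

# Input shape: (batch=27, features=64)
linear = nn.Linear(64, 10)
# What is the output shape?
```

Input: (27, 64) -> Output: (27, 10)

Answer: (27, 10)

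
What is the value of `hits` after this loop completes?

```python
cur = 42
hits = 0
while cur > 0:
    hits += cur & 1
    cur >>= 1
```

Count set bits in 42 (binary: 0b101010)
`hits` takes the values: 0 → 1 → 2 → 3

Answer: 3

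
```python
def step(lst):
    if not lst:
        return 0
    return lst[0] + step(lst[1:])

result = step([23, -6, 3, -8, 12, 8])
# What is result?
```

23 + (-6) + 3 + (-8) + 12 + 8 + 0 = 32

Answer: 32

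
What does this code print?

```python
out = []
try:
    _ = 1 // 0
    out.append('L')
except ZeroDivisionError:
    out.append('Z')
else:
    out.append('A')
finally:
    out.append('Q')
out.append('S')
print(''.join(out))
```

Execution trace: 'Z' (except ZeroDivisionError) → 'Q' (finally) → 'S' (after the try/except). Output: ZQS

Answer: ZQS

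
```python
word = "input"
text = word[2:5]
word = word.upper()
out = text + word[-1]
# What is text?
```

Trace:
`word = "input"` → word = 'input'
`text = word[2:5]` → text = 'put'
`word = word.upper()` → word = 'INPUT'
`out = text + word[-1]` → out = 'putT'
So text = 'put'

Answer: 'put'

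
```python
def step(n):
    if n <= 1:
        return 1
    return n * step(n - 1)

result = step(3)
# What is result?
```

step(3) = 3 * 2 * 1 = 6

Answer: 6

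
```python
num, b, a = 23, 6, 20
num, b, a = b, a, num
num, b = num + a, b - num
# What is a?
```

Trace:
`num, b, a = 23, 6, 20` → num = 23; b = 6; a = 20
`num, b, a = b, a, num` → num = 6; b = 20; a = 23
`num, b = num + a, b - num` → num = 29; b = 14
So a = 23

Answer: 23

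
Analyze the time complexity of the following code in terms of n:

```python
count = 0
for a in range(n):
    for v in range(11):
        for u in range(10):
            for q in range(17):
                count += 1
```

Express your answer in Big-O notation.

Each loop level contributes: n × 1 × 1 × 1. Multiplying the contributions gives O(n).

Answer: O(n)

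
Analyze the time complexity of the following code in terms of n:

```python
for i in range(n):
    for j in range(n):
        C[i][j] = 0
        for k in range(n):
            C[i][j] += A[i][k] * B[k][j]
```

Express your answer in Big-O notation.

This is Naive matrix multiplication. Time complexity: O(n³).

Answer: O(n³)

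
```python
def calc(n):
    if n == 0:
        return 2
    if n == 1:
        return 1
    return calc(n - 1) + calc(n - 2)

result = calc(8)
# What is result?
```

Build up from base cases: calc(0)=2, calc(1)=1, calc(2)=3, calc(3)=4, calc(4)=7, calc(5)=11, calc(6)=18, ..., calc(8)=47

Answer: 47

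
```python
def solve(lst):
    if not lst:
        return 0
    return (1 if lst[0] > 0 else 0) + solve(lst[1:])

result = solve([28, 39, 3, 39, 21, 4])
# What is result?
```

Count of positive elements in [28, 39, 3, 39, 21, 4] = 6

Answer: 6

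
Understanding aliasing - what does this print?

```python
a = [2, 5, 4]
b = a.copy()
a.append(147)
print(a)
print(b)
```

Key concept: list.copy() creates independent copy.
Step by step:
`a = [2, 5, 4]` → a = [2, 5, 4]
`b = a.copy()` → b = [2, 5, 4]
`a.append(147)` → a = [2, 5, 4, 147]
`print(a)` → prints [2, 5, 4, 147]
`print(b)` → prints [2, 5, 4]

Answer:
[2, 5, 4, 147]
[2, 5, 4]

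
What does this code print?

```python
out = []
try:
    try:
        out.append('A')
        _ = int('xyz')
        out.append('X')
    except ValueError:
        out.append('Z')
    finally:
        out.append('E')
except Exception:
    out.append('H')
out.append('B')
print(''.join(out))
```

Execution trace: 'A' (inner try body) → 'Z' (inner except ValueError) → 'E' (inner finally) → 'B' (after the try/except). Output: AZEB

Answer: AZEB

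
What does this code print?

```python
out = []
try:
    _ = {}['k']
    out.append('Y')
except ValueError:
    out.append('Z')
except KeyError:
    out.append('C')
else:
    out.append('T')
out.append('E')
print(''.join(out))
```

Execution trace: 'C' (except KeyError) → 'E' (after the try/except). Output: CE

Answer: CE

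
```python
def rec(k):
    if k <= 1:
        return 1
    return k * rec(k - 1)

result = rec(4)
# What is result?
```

rec(4) = 4 * 3 * 2 * 1 = 24

Answer: 24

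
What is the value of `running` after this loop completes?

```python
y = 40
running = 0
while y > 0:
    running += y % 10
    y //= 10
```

Sum digits of 40
`running` takes the values: 0 → 4

Answer: 4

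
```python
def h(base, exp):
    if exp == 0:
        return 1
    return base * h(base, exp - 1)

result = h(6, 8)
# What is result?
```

h(6, 8) = 6 * 6 * 6 * 6 * 6 * 6 * 6 * 6 = 1679616

Answer: 1679616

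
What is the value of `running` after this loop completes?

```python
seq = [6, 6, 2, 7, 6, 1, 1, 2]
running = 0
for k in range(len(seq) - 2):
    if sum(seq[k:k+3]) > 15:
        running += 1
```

Count windows with sum > 15
`running` takes the values: 0

Answer: 0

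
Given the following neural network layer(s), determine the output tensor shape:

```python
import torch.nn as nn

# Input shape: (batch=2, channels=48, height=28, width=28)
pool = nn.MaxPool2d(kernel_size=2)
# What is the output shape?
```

Input: (2, 48, 28, 28) -> Output: (2, 48, 14, 14)

Answer: (2, 48, 14, 14)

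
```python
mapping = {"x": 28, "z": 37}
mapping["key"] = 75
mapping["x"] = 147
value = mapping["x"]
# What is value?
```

Trace:
`mapping = {"x": 28, "z": 37}` → mapping = {'x': 28, 'z': 37}
`mapping["key"] = 75` → mapping = {'x': 28, 'z': 37, 'key': 75}
`mapping["x"] = 147` → mapping = {'x': 147, 'z': 37, 'key': 75}
`value = mapping["x"]` → value = 147
So value = 147

Answer: 147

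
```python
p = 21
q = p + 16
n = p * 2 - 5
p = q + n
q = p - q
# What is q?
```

Trace:
`p = 21` → p = 21
`q = p + 16` → q = 37
`n = p * 2 - 5` → n = 37
`p = q + n` → p = 74
`q = p - q` → q = 37
So q = 37

Answer: 37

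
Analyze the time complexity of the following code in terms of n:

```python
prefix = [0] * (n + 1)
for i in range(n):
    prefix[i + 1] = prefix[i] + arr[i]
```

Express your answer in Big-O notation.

This is Prefix sum computation. Time complexity: O(n).

Answer: O(n)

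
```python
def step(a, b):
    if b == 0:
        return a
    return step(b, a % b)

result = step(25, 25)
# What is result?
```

step(25, 25) -> step(25, 0) -> 25

Answer: 25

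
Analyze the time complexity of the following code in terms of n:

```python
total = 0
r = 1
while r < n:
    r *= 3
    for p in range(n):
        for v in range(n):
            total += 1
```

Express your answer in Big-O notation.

Each loop level contributes: log n × n × n. Multiplying the contributions gives O(n^2 log n).

Answer: O(n^2 log n)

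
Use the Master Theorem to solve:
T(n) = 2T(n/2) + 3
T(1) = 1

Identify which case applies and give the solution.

a=2, b=2, f(n)=3. log_2(2) = 1. Since c=0 < 1, Case 1 applies: T(n) = Θ(n^log_b(a)) = O(n).

Answer: O(n) - Case 1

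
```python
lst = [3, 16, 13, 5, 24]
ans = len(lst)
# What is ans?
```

Trace:
`lst = [3, 16, 13, 5, 24]` → lst = [3, 16, 13, 5, 24]
`ans = len(lst)` → ans = 5
So ans = 5

Answer: 5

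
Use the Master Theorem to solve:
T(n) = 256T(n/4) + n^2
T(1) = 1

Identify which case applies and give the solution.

a=256, b=4, f(n)=n^2. log_4(256) = 4. Since c=2 < 4, Case 1 applies: T(n) = Θ(n^log_b(a)) = O(n^4).

Answer: O(n^4) - Case 1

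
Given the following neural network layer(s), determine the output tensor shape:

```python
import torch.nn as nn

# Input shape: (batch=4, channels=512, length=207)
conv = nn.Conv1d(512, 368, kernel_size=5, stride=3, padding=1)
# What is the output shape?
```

Input: (4, 512, 207) -> Output: (4, 368, 69)

Answer: (4, 368, 69)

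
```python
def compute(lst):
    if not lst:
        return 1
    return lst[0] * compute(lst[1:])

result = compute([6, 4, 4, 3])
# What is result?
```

Product over [6, 4, 4, 3] = 6 * 4 * 4 * 3 = 288

Answer: 288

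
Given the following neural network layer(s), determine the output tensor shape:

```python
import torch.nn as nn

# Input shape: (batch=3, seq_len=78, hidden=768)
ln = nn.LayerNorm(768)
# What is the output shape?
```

Input: (3, 78, 768) -> Output: (3, 78, 768)

Answer: (3, 78, 768)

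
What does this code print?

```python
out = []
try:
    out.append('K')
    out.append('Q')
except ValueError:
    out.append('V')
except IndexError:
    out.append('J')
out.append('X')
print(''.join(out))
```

Execution trace: 'K' (try body) → 'Q' (try body, no exception) → 'X' (after the try/except). Output: KQX

Answer: KQX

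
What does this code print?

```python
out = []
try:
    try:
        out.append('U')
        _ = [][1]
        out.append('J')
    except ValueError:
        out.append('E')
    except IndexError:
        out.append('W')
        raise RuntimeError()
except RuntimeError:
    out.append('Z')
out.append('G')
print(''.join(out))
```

Execution trace: 'U' (try body) → 'W' (except IndexError) → 'Z' (outer except RuntimeError) → 'G' (after the try/except). Output: UWZG

Answer: UWZG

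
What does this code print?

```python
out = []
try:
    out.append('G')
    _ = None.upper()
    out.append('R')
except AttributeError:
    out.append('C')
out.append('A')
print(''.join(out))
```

Execution trace: 'G' (try body) → 'C' (except AttributeError) → 'A' (after the try/except). Output: GCA

Answer: GCA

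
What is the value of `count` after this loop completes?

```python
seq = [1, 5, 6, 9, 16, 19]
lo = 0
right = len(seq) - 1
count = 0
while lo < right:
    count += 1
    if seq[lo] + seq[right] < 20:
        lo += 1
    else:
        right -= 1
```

Steps to find pair summing to 20
`count` takes the values: 0 → 1 → 2 → 3 → 4 → 5

Answer: 5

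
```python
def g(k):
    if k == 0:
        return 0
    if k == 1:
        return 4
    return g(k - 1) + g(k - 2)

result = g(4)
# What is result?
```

Build up from base cases: g(0)=0, g(1)=4, g(2)=4, g(3)=8, g(4)=12

Answer: 12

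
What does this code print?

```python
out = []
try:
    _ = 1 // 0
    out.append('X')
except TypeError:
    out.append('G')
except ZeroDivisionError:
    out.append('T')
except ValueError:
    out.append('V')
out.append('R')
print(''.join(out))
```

Execution trace: 'T' (except ZeroDivisionError) → 'R' (after the try/except). Output: TR

Answer: TR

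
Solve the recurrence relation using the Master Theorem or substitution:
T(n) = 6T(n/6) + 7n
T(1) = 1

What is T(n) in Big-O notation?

By Master Theorem: a=6, b=6, f(n)=7n. Since log_6(6) = 1 and f(n) = Θ(n^1), Case 2 applies. T(n) = O(n log n).

Answer: O(n log n)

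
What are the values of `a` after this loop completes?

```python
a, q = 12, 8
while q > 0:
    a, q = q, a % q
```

GCD of 12 and 8
`a` takes the values: 12 → 8 → 4

Answer: 4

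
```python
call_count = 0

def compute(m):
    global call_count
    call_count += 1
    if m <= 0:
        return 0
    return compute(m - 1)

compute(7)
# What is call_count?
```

Linear recursion stepping by 1: 8 calls from m=7 down to ≤0.

Answer: 8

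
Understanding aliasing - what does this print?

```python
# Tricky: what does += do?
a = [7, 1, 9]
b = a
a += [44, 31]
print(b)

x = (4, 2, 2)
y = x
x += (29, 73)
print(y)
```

Key concept: += behavior differs for mutable vs immutable.
Step by step:
`a = [7, 1, 9]` → a = [7, 1, 9]
`b = a` → b = [7, 1, 9] (same object as a)
`a += [44, 31]` → a = [7, 1, 9, 44, 31] (same object as b); b = [7, 1, 9, 44, 31] (same object as a)
`print(b)` → prints [7, 1, 9, 44, 31]
`x = (4, 2, 2)` → x = (4, 2, 2)
`y = x` → y = (4, 2, 2)
`x += (29, 73)` → x = (4, 2, 2, 29, 73)
`print(y)` → prints (4, 2, 2)

Answer:
[7, 1, 9, 44, 31]
(4, 2, 2)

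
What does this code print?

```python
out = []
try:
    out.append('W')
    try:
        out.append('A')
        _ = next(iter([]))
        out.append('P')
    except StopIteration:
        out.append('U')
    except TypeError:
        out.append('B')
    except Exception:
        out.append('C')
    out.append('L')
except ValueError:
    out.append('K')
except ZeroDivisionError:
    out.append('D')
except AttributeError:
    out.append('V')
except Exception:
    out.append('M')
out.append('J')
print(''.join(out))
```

Execution trace: 'W' (try body) → 'A' (inner try body) → 'U' (inner except StopIteration) → 'L' (try body, no exception) → 'J' (after the try/except). Output: WAULJ

Answer: WAULJ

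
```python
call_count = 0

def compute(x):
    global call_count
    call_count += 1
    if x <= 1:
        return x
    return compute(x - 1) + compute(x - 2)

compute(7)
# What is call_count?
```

Calls(x) = 1 + Calls(x-1) + Calls(x-2); Calls(0)=Calls(1)=1. For x=7 this gives 41.

Answer: 41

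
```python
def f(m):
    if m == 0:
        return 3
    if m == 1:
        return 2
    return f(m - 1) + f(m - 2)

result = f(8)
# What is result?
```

Build up from base cases: f(0)=3, f(1)=2, f(2)=5, f(3)=7, f(4)=12, f(5)=19, f(6)=31, ..., f(8)=81

Answer: 81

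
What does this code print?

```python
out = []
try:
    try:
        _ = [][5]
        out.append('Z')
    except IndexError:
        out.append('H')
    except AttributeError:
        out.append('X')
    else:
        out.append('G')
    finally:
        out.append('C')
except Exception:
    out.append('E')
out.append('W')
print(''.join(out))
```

Execution trace: 'H' (inner except IndexError) → 'C' (inner finally) → 'W' (after the try/except). Output: HCW

Answer: HCW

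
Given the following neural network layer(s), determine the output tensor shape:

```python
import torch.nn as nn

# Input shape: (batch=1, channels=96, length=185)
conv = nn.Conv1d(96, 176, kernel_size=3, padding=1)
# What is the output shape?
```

Input: (1, 96, 185) -> Output: (1, 176, 185)

Answer: (1, 176, 185)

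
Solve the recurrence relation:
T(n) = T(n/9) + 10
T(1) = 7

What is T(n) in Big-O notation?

Each step divides n by 9 and adds 10. After log_9(n) steps we reach T(1)=7. So T(n) = 10·log_9(n) + 7 = O(log n).

Answer: O(log n)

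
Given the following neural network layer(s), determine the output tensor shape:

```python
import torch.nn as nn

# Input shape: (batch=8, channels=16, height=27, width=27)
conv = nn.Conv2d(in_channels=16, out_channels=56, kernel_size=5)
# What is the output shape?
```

Input: (8, 16, 27, 27) -> Output: (8, 56, 23, 23)

Answer: (8, 56, 23, 23)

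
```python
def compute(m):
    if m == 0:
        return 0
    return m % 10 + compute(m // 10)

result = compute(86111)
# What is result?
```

Sum of digits of 86111: 1 + 1 + 1 + 6 + 8 = 17

Answer: 17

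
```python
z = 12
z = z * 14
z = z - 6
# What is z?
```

Trace:
`z = 12` → z = 12
`z = z * 14` → z = 168
`z = z - 6` → z = 162
So z = 162

Answer: 162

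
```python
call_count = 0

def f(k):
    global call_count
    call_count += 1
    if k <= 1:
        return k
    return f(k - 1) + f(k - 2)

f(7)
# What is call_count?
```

Calls(k) = 1 + Calls(k-1) + Calls(k-2); Calls(0)=Calls(1)=1. For k=7 this gives 41.

Answer: 41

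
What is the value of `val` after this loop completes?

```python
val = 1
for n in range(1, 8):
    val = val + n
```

Start at 1, add 1 through 7
`val` takes the values: 1 → 2 → 4 → 7 → 11 → 16 → 22 → 29

Answer: 29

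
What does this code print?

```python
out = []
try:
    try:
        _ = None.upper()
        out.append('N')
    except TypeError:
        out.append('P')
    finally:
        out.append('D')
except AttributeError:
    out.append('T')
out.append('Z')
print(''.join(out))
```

Execution trace: 'D' (finally) → 'T' (outer except AttributeError) → 'Z' (after the try/except). Output: DTZ

Answer: DTZ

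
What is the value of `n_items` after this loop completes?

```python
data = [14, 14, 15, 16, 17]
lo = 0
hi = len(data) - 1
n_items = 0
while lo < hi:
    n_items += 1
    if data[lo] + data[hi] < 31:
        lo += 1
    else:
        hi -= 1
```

Steps to find pair summing to 31
`n_items` takes the values: 0 → 1 → 2 → 3 → 4

Answer: 4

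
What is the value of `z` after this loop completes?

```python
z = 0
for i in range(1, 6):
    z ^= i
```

XOR of 1 to 5
`z` takes the values: 0 → 1 → 3 → 0 → 4 → 1

Answer: 1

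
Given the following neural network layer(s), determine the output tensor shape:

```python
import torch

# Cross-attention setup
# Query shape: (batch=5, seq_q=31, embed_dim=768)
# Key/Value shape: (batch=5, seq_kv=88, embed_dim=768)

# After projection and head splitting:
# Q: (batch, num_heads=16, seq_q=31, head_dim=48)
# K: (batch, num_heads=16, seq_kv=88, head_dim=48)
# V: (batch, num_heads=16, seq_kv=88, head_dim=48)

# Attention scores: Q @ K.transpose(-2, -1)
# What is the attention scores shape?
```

Input: (5, 31, 768) -> Output: (5, 16, 31, 88)

Answer: (5, 16, 31, 88)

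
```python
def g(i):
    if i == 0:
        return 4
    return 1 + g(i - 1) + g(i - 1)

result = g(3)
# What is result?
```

g(i) = 1 + 2·g(i-1), g(0)=4. Closed form: (4+1)·2^3 - 1 = 39.

Answer: 39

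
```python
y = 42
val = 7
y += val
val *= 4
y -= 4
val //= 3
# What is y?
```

Trace:
`y = 42` → y = 42
`val = 7` → val = 7
`y += val` → y = 49
`val *= 4` → val = 28
`y -= 4` → y = 45
`val //= 3` → val = 9
So y = 45

Answer: 45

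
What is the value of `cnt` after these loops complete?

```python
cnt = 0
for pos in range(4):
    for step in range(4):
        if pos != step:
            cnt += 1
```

4² - 4 (exclude diagonal)
`cnt` takes the values: 0 → 1 → 2 → 3 → 4 → 5 → 6 → 7 → 8 → 9 → 10 → 11 → 12

Answer: 12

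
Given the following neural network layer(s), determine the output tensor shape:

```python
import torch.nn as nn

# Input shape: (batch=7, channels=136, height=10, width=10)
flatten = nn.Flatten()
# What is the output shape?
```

Input: (7, 136, 10, 10) -> Output: (7, 13600)

Answer: (7, 13600)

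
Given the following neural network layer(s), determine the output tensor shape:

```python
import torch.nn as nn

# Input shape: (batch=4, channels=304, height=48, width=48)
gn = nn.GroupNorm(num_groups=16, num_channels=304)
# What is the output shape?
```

Input: (4, 304, 48, 48) -> Output: (4, 304, 48, 48)

Answer: (4, 304, 48, 48)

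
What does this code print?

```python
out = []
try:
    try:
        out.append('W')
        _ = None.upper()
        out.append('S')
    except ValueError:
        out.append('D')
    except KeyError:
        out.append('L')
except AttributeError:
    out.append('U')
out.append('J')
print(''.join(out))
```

Execution trace: 'W' (inner try body) → 'U' (outer except AttributeError) → 'J' (after the try/except). Output: WUJ

Answer: WUJ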